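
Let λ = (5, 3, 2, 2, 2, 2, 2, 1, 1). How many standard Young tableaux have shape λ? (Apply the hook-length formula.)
# SYT of shape (5, 3, 2, 2, 2, 2, 2, 1, 1) = 20721096

Hook-length formula: f^λ = n! / Π hook(c), product over all cells c of the Young diagram. For λ = (5, 3, 2, 2, 2, 2, 2, 1, 1), n = 20 boxes. Hook lengths by row (left-to-right, top-to-bottom): [13, 10, 4, 2, 1]; [10, 7, 1]; [8, 5]; [7, 4]; [6, 3]; [5, 2]; [4, 1]; [2]; [1]. Product of hooks = 117411840000. So f^λ = 20! / 117411840000 = 2432902008176640000 / 117411840000 = 20721096.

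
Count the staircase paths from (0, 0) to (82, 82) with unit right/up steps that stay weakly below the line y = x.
C_82 = 17526585015616776834735140517915655636396234280

These NE paths below the diagonal are counted by the Catalan number C_n = (1/(n + 1)) · C(2n, n). For n = 82: C_82 = (1/83) · C(164, 82) = 1454706556296192477283016662986999417820887445240/83 = 17526585015616776834735140517915655636396234280.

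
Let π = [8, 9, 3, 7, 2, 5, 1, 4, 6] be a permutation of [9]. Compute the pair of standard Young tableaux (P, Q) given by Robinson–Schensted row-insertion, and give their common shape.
P = [1, 4, 6] / [2, 5] / [3, 7] / [8, 9];  Q = [1, 2, 9] / [3, 4] / [5, 6] / [7, 8];  common shape = (3, 2, 2, 2)

Row-insert the values π_1, π_2, … into P one at a time, bumping the leftmost entry strictly greater than the inserted value down to the next row. The recording tableau Q records, in position (i, j), the step at which that cell was added to P.
  Insert 8 (step 1): P = [8];  Q = [1]
  Insert 9 (step 2): P = [8, 9];  Q = [1, 2]
  Insert 3 (step 3): P = [3, 9] / [8];  Q = [1, 2] / [3]
  Insert 7 (step 4): P = [3, 7] / [8, 9];  Q = [1, 2] / [3, 4]
  Insert 2 (step 5): P = [2, 7] / [3, 9] / [8];  Q = [1, 2] / [3, 4] / [5]
  Insert 5 (step 6): P = [2, 5] / [3, 7] / [8, 9];  Q = [1, 2] / [3, 4] / [5, 6]
  Insert 1 (step 7): P = [1, 5] / [2, 7] / [3, 9] / [8];  Q = [1, 2] / [3, 4] / [5, 6] / [7]
  Insert 4 (step 8): P = [1, 4] / [2, 5] / [3, 7] / [8, 9];  Q = [1, 2] / [3, 4] / [5, 6] / [7, 8]
  Insert 6 (step 9): P = [1, 4, 6] / [2, 5] / [3, 7] / [8, 9];  Q = [1, 2, 9] / [3, 4] / [5, 6] / [7, 8]
Final shape: (3, 2, 2, 2).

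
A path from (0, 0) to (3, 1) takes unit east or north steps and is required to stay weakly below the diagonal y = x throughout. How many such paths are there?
Number of paths = 3

By the reflection principle (André's argument), the number of monotone paths to (3, 1) with n ≤ m that never go above y = x is C(4, 3) − C(4, 4) = 4 − 1 = 3.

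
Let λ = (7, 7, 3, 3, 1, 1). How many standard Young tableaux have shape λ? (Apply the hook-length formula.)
# SYT of shape (7, 7, 3, 3, 1, 1) = 1018467450

Hook-length formula: f^λ = n! / Π hook(c), product over all cells c of the Young diagram. For λ = (7, 7, 3, 3, 1, 1), n = 22 boxes. Hook lengths by row (left-to-right, top-to-bottom): [12, 9, 8, 5, 4, 3, 2]; [11, 8, 7, 4, 3, 2, 1]; [6, 3, 2]; [5, 2, 1]; [2]; [1]. Product of hooks = 1103619686400. So f^λ = 22! / 1103619686400 = 1124000727777607680000 / 1103619686400 = 1018467450.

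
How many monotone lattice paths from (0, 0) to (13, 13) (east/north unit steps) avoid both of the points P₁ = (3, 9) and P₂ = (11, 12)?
Number of paths = 6233046

Inclusion–exclusion. Total paths: C(26, 13) = 10400600. Through P₁: C(12, 3)·C(14, 10) = 220220. Through P₂: C(23, 11)·C(3, 2) = 4056234. Since P₁ is strictly southwest of P₂, a monotone path through both must visit P₁ then P₂; paths through both = C(12, 3)·C(11, 8)·C(3, 2) = 108900. Avoid both = 10400600 − 220220 − 4056234 + 108900 = 6233046.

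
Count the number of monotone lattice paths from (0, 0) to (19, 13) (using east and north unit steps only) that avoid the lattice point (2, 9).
Number of paths = 347044425

Total paths from (0, 0) to (19, 13): C(32, 19) = 347373600. Paths through (2, 9): (paths (0, 0) → (2, 9)) × (paths (2, 9) → (19, 13)) = C(11, 2) · C(21, 17) = 55 · 5985 = 329175. Avoidance count = 347373600 − 329175 = 347044425.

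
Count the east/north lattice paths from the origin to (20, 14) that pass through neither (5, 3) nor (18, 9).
Number of paths = 892794587

Inclusion–exclusion. Total paths: C(34, 20) = 1391975640. Through P₁: C(8, 5)·C(26, 15) = 432664960. Through P₂: C(27, 18)·C(7, 2) = 98423325. Since P₁ is strictly southwest of P₂, a monotone path through both must visit P₁ then P₂; paths through both = C(8, 5)·C(19, 13)·C(7, 2) = 31907232. Avoid both = 1391975640 − 432664960 − 98423325 + 31907232 = 892794587.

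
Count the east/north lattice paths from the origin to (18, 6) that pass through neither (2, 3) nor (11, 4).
Number of paths = 79366

Inclusion–exclusion. Total paths: C(24, 18) = 134596. Through P₁: C(5, 2)·C(19, 16) = 9690. Through P₂: C(15, 11)·C(9, 7) = 49140. Since P₁ is strictly southwest of P₂, a monotone path through both must visit P₁ then P₂; paths through both = C(5, 2)·C(10, 9)·C(9, 7) = 3600. Avoid both = 134596 − 9690 − 49140 + 3600 = 79366.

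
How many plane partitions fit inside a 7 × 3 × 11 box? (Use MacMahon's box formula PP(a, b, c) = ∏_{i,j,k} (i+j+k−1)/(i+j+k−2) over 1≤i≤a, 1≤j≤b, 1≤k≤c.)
PP(7, 3, 11) = 431621592480

Evaluate the triple product over i = 1..7, j = 1..3, k = 1..11. The factors are (2/1) · (3/2) · (4/3) · (5/4) · (6/5) · (7/6) · (8/7) · (9/8) · … (231 factors total). The numerators and denominators telescope so the product is an integer; carrying out the multiplication exactly gives PP(7, 3, 11) = 431621592480.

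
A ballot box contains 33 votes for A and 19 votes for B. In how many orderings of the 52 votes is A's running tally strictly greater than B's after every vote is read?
Strict-lead orderings = 20558563992050

Total orderings of the 52 votes with 33 for A: C(52, 33) = 76360380541900. By the Bertrand ballot formula (Cycle Lemma / reflection principle), the number of orderings in which A is strictly ahead of B throughout is (p − q)/(p + q) · C(p + q, p) = (33 − 19)/(33 + 19) · 76360380541900 = 20558563992050.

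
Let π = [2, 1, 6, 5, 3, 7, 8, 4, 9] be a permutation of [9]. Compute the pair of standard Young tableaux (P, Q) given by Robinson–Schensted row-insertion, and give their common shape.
P = [1, 3, 4, 8, 9] / [2, 5, 7] / [6];  Q = [1, 3, 6, 7, 9] / [2, 4, 8] / [5];  common shape = (5, 3, 1)

Row-insert the values π_1, π_2, … into P one at a time, bumping the leftmost entry strictly greater than the inserted value down to the next row. The recording tableau Q records, in position (i, j), the step at which that cell was added to P.
  Insert 2 (step 1): P = [2];  Q = [1]
  Insert 1 (step 2): P = [1] / [2];  Q = [1] / [2]
  Insert 6 (step 3): P = [1, 6] / [2];  Q = [1, 3] / [2]
  Insert 5 (step 4): P = [1, 5] / [2, 6];  Q = [1, 3] / [2, 4]
  Insert 3 (step 5): P = [1, 3] / [2, 5] / [6];  Q = [1, 3] / [2, 4] / [5]
  Insert 7 (step 6): P = [1, 3, 7] / [2, 5] / [6];  Q = [1, 3, 6] / [2, 4] / [5]
  Insert 8 (step 7): P = [1, 3, 7, 8] / [2, 5] / [6];  Q = [1, 3, 6, 7] / [2, 4] / [5]
  Insert 4 (step 8): P = [1, 3, 4, 8] / [2, 5, 7] / [6];  Q = [1, 3, 6, 7] / [2, 4, 8] / [5]
  Insert 9 (step 9): P = [1, 3, 4, 8, 9] / [2, 5, 7] / [6];  Q = [1, 3, 6, 7, 9] / [2, 4, 8] / [5]
Final shape: (5, 3, 1).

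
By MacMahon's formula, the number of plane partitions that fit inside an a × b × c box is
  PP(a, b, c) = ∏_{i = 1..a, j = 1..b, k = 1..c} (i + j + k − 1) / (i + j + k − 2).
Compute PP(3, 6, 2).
PP(3, 6, 2) = 2520

Evaluate the triple product over i = 1..3, j = 1..6, k = 1..2. The factors are (2/1) · (3/2) · (3/2) · (4/3) · (4/3) · (5/4) · (5/4) · (6/5) · … (36 factors total). The numerators and denominators telescope so the product is an integer; carrying out the multiplication exactly gives PP(3, 6, 2) = 2520.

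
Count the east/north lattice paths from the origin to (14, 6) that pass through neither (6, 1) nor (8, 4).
Number of paths = 17851

Inclusion–exclusion. Total paths: C(20, 14) = 38760. Through P₁: C(7, 6)·C(13, 8) = 9009. Through P₂: C(12, 8)·C(8, 6) = 13860. Since P₁ is strictly southwest of P₂, a monotone path through both must visit P₁ then P₂; paths through both = C(7, 6)·C(5, 2)·C(8, 6) = 1960. Avoid both = 38760 − 9009 − 13860 + 1960 = 17851.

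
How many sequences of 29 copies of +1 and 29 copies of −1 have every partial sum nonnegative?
C_29 = 1002242216651368

These ballot sequences are counted by the Catalan number C_n = (1/(n + 1)) · C(2n, n). For n = 29: C_29 = (1/30) · C(58, 29) = 30067266499541040/30 = 1002242216651368.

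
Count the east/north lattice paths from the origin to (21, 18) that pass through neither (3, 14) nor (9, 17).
Number of paths = 62314293200

Inclusion–exclusion. Total paths: C(39, 21) = 62359143990. Through P₁: C(17, 3)·C(22, 18) = 4974200. Through P₂: C(26, 9)·C(13, 12) = 40619150. Since P₁ is strictly southwest of P₂, a monotone path through both must visit P₁ then P₂; paths through both = C(17, 3)·C(9, 6)·C(13, 12) = 742560. Avoid both = 62359143990 − 4974200 − 40619150 + 742560 = 62314293200.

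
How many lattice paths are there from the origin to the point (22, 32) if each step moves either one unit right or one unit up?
Number of paths = 780512175396135

A monotone lattice path from (0, 0) to (22, 32) consists of 22 east steps and 32 north steps in some order, so it is determined by which 22 of the 54 steps are east. The count is C(54, 22) = 780512175396135.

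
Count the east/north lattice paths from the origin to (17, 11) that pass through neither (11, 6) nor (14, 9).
Number of paths = 10059768

Inclusion–exclusion. Total paths: C(28, 17) = 21474180. Through P₁: C(17, 11)·C(11, 6) = 5717712. Through P₂: C(23, 14)·C(5, 3) = 8171900. Since P₁ is strictly southwest of P₂, a monotone path through both must visit P₁ then P₂; paths through both = C(17, 11)·C(6, 3)·C(5, 3) = 2475200. Avoid both = 21474180 − 5717712 − 8171900 + 2475200 = 10059768.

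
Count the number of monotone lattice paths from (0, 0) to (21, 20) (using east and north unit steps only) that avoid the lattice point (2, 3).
Number of paths = 183153971220

Total paths from (0, 0) to (21, 20): C(41, 21) = 269128937220. Paths through (2, 3): (paths (0, 0) → (2, 3)) × (paths (2, 3) → (21, 20)) = C(5, 2) · C(36, 19) = 10 · 8597496600 = 85974966000. Avoidance count = 269128937220 − 85974966000 = 183153971220.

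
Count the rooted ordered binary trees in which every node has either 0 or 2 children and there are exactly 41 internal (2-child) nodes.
C_41 = 10113918591637898134020

These full binary trees are counted by the Catalan number C_n = (1/(n + 1)) · C(2n, n). For n = 41: C_41 = (1/42) · C(82, 41) = 424784580848791721628840/42 = 10113918591637898134020.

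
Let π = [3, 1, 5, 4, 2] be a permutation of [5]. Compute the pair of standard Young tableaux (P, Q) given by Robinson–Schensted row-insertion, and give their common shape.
P = [1, 2] / [3, 4] / [5];  Q = [1, 3] / [2, 4] / [5];  common shape = (2, 2, 1)

Row-insert the values π_1, π_2, … into P one at a time, bumping the leftmost entry strictly greater than the inserted value down to the next row. The recording tableau Q records, in position (i, j), the step at which that cell was added to P.
  Insert 3 (step 1): P = [3];  Q = [1]
  Insert 1 (step 2): P = [1] / [3];  Q = [1] / [2]
  Insert 5 (step 3): P = [1, 5] / [3];  Q = [1, 3] / [2]
  Insert 4 (step 4): P = [1, 4] / [3, 5];  Q = [1, 3] / [2, 4]
  Insert 2 (step 5): P = [1, 2] / [3, 4] / [5];  Q = [1, 3] / [2, 4] / [5]
Final shape: (2, 2, 1).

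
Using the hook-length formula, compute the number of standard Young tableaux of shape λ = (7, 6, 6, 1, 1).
# SYT of shape (7, 6, 6, 1, 1) = 55552770

Hook-length formula: f^λ = n! / Π hook(c), product over all cells c of the Young diagram. For λ = (7, 6, 6, 1, 1), n = 21 boxes. Hook lengths by row (left-to-right, top-to-bottom): [11, 8, 7, 6, 5, 4, 1]; [9, 6, 5, 4, 3, 2]; [8, 5, 4, 3, 2, 1]; [2]; [1]. Product of hooks = 919683072000. So f^λ = 21! / 919683072000 = 51090942171709440000 / 919683072000 = 55552770.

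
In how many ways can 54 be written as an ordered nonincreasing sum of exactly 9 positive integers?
p(54, 9 parts) = 25331

Partitions of n into exactly k parts are in bijection with partitions of n − k into at most k parts (subtract 1 from each part). So p(54, exactly 9) = p(45, parts ≤ 9). Computing via the recurrence p(m, j) = p(m, j−1) + p(m−j, j) gives 25331.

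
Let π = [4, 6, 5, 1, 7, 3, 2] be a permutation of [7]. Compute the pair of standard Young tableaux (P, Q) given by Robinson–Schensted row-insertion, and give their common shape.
P = [1, 2, 7] / [3, 5] / [4] / [6];  Q = [1, 2, 5] / [3, 6] / [4] / [7];  common shape = (3, 2, 1, 1)

Row-insert the values π_1, π_2, … into P one at a time, bumping the leftmost entry strictly greater than the inserted value down to the next row. The recording tableau Q records, in position (i, j), the step at which that cell was added to P.
  Insert 4 (step 1): P = [4];  Q = [1]
  Insert 6 (step 2): P = [4, 6];  Q = [1, 2]
  Insert 5 (step 3): P = [4, 5] / [6];  Q = [1, 2] / [3]
  Insert 1 (step 4): P = [1, 5] / [4] / [6];  Q = [1, 2] / [3] / [4]
  Insert 7 (step 5): P = [1, 5, 7] / [4] / [6];  Q = [1, 2, 5] / [3] / [4]
  Insert 3 (step 6): P = [1, 3, 7] / [4, 5] / [6];  Q = [1, 2, 5] / [3, 6] / [4]
  Insert 2 (step 7): P = [1, 2, 7] / [3, 5] / [4] / [6];  Q = [1, 2, 5] / [3, 6] / [4] / [7]
Final shape: (3, 2, 1, 1).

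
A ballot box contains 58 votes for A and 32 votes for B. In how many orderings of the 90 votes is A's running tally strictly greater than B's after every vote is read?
Strict-lead orderings = 693942192804498644265402

Total orderings of the 90 votes with 58 for A: C(90, 58) = 2402107590477110691687930. By the Bertrand ballot formula (Cycle Lemma / reflection principle), the number of orderings in which A is strictly ahead of B throughout is (p − q)/(p + q) · C(p + q, p) = (58 − 32)/(58 + 32) · 2402107590477110691687930 = 693942192804498644265402.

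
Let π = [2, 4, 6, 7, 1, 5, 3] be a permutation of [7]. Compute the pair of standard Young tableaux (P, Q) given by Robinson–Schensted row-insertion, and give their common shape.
P = [1, 3, 5, 7] / [2, 4] / [6];  Q = [1, 2, 3, 4] / [5, 6] / [7];  common shape = (4, 2, 1)

Row-insert the values π_1, π_2, … into P one at a time, bumping the leftmost entry strictly greater than the inserted value down to the next row. The recording tableau Q records, in position (i, j), the step at which that cell was added to P.
  Insert 2 (step 1): P = [2];  Q = [1]
  Insert 4 (step 2): P = [2, 4];  Q = [1, 2]
  Insert 6 (step 3): P = [2, 4, 6];  Q = [1, 2, 3]
  Insert 7 (step 4): P = [2, 4, 6, 7];  Q = [1, 2, 3, 4]
  Insert 1 (step 5): P = [1, 4, 6, 7] / [2];  Q = [1, 2, 3, 4] / [5]
  Insert 5 (step 6): P = [1, 4, 5, 7] / [2, 6];  Q = [1, 2, 3, 4] / [5, 6]
  Insert 3 (step 7): P = [1, 3, 5, 7] / [2, 4] / [6];  Q = [1, 2, 3, 4] / [5, 6] / [7]
Final shape: (4, 2, 1).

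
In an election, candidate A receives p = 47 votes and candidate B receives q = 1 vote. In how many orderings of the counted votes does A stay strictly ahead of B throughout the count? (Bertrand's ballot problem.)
Strict-lead orderings = 46

Total orderings of the 48 votes with 47 for A: C(48, 47) = 48. By the Bertrand ballot formula (Cycle Lemma / reflection principle), the number of orderings in which A is strictly ahead of B throughout is (p − q)/(p + q) · C(p + q, p) = (47 − 1)/(47 + 1) · 48 = 46.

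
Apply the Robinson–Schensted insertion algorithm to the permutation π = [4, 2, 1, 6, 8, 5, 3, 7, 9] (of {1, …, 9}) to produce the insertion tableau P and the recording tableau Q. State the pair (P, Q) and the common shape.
P = [1, 3, 7, 9] / [2, 5, 8] / [4, 6];  Q = [1, 4, 5, 9] / [2, 6, 8] / [3, 7];  common shape = (4, 3, 2)

Row-insert the values π_1, π_2, … into P one at a time, bumping the leftmost entry strictly greater than the inserted value down to the next row. The recording tableau Q records, in position (i, j), the step at which that cell was added to P.
  Insert 4 (step 1): P = [4];  Q = [1]
  Insert 2 (step 2): P = [2] / [4];  Q = [1] / [2]
  Insert 1 (step 3): P = [1] / [2] / [4];  Q = [1] / [2] / [3]
  Insert 6 (step 4): P = [1, 6] / [2] / [4];  Q = [1, 4] / [2] / [3]
  Insert 8 (step 5): P = [1, 6, 8] / [2] / [4];  Q = [1, 4, 5] / [2] / [3]
  Insert 5 (step 6): P = [1, 5, 8] / [2, 6] / [4];  Q = [1, 4, 5] / [2, 6] / [3]
  Insert 3 (step 7): P = [1, 3, 8] / [2, 5] / [4, 6];  Q = [1, 4, 5] / [2, 6] / [3, 7]
  Insert 7 (step 8): P = [1, 3, 7] / [2, 5, 8] / [4, 6];  Q = [1, 4, 5] / [2, 6, 8] / [3, 7]
  Insert 9 (step 9): P = [1, 3, 7, 9] / [2, 5, 8] / [4, 6];  Q = [1, 4, 5, 9] / [2, 6, 8] / [3, 7]
Final shape: (4, 3, 2).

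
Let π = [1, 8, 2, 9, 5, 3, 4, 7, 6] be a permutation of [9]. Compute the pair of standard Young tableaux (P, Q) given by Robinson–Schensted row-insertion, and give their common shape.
P = [1, 2, 3, 4, 6] / [5, 7] / [8, 9];  Q = [1, 2, 4, 7, 8] / [3, 5] / [6, 9];  common shape = (5, 2, 2)

Row-insert the values π_1, π_2, … into P one at a time, bumping the leftmost entry strictly greater than the inserted value down to the next row. The recording tableau Q records, in position (i, j), the step at which that cell was added to P.
  Insert 1 (step 1): P = [1];  Q = [1]
  Insert 8 (step 2): P = [1, 8];  Q = [1, 2]
  Insert 2 (step 3): P = [1, 2] / [8];  Q = [1, 2] / [3]
  Insert 9 (step 4): P = [1, 2, 9] / [8];  Q = [1, 2, 4] / [3]
  Insert 5 (step 5): P = [1, 2, 5] / [8, 9];  Q = [1, 2, 4] / [3, 5]
  Insert 3 (step 6): P = [1, 2, 3] / [5, 9] / [8];  Q = [1, 2, 4] / [3, 5] / [6]
  Insert 4 (step 7): P = [1, 2, 3, 4] / [5, 9] / [8];  Q = [1, 2, 4, 7] / [3, 5] / [6]
  Insert 7 (step 8): P = [1, 2, 3, 4, 7] / [5, 9] / [8];  Q = [1, 2, 4, 7, 8] / [3, 5] / [6]
  Insert 6 (step 9): P = [1, 2, 3, 4, 6] / [5, 7] / [8, 9];  Q = [1, 2, 4, 7, 8] / [3, 5] / [6, 9]
Final shape: (5, 2, 2).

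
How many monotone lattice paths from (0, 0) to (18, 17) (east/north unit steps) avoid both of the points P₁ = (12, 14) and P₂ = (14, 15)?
Number of paths = 2997535950

Inclusion–exclusion. Total paths: C(35, 18) = 4537567650. Through P₁: C(26, 12)·C(9, 6) = 811246800. Through P₂: C(29, 14)·C(6, 4) = 1163381400. Since P₁ is strictly southwest of P₂, a monotone path through both must visit P₁ then P₂; paths through both = C(26, 12)·C(3, 2)·C(6, 4) = 434596500. Avoid both = 4537567650 − 811246800 − 1163381400 + 434596500 = 2997535950.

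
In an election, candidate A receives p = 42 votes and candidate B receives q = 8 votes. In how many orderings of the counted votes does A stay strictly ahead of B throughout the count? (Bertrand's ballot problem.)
Strict-lead orderings = 365077482

Total orderings of the 50 votes with 42 for A: C(50, 42) = 536878650. By the Bertrand ballot formula (Cycle Lemma / reflection principle), the number of orderings in which A is strictly ahead of B throughout is (p − q)/(p + q) · C(p + q, p) = (42 − 8)/(42 + 8) · 536878650 = 365077482.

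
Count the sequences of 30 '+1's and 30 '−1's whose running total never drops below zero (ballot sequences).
C_30 = 3814986502092304

These ballot sequences are counted by the Catalan number C_n = (1/(n + 1)) · C(2n, n). For n = 30: C_30 = (1/31) · C(60, 30) = 118264581564861424/31 = 3814986502092304.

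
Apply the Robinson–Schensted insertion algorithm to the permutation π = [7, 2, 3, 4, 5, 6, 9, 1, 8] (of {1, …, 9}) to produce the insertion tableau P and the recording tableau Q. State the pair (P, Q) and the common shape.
P = [1, 3, 4, 5, 6, 8] / [2, 9] / [7];  Q = [1, 3, 4, 5, 6, 7] / [2, 9] / [8];  common shape = (6, 2, 1)

Row-insert the values π_1, π_2, … into P one at a time, bumping the leftmost entry strictly greater than the inserted value down to the next row. The recording tableau Q records, in position (i, j), the step at which that cell was added to P.
  Insert 7 (step 1): P = [7];  Q = [1]
  Insert 2 (step 2): P = [2] / [7];  Q = [1] / [2]
  Insert 3 (step 3): P = [2, 3] / [7];  Q = [1, 3] / [2]
  Insert 4 (step 4): P = [2, 3, 4] / [7];  Q = [1, 3, 4] / [2]
  Insert 5 (step 5): P = [2, 3, 4, 5] / [7];  Q = [1, 3, 4, 5] / [2]
  Insert 6 (step 6): P = [2, 3, 4, 5, 6] / [7];  Q = [1, 3, 4, 5, 6] / [2]
  Insert 9 (step 7): P = [2, 3, 4, 5, 6, 9] / [7];  Q = [1, 3, 4, 5, 6, 7] / [2]
  Insert 1 (step 8): P = [1, 3, 4, 5, 6, 9] / [2] / [7];  Q = [1, 3, 4, 5, 6, 7] / [2] / [8]
  Insert 8 (step 9): P = [1, 3, 4, 5, 6, 8] / [2, 9] / [7];  Q = [1, 3, 4, 5, 6, 7] / [2, 9] / [8]
Final shape: (6, 2, 1).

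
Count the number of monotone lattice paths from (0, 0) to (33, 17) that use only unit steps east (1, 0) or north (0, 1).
Number of paths = 9847379391150

A monotone lattice path from (0, 0) to (33, 17) consists of 33 east steps and 17 north steps in some order, so it is determined by which 33 of the 50 steps are east. The count is C(50, 33) = 9847379391150.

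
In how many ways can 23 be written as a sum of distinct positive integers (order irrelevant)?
q(23) = 104

A partition into distinct parts is a strictly decreasing sequence summing to n. The recurrence d(n, m) = d(n, m−1) + d(n−m, m−1) (use part m at most once) with q(n) = d(n, n) gives q(23) = 104. (Euler's theorem: # distinct-part partitions = # odd-part partitions.)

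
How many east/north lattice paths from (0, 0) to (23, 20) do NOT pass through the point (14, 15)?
Number of paths = 805294280700

Total paths from (0, 0) to (23, 20): C(43, 23) = 960566918220. Paths through (14, 15): (paths (0, 0) → (14, 15)) × (paths (14, 15) → (23, 20)) = C(29, 14) · C(14, 9) = 77558760 · 2002 = 155272637520. Avoidance count = 960566918220 − 155272637520 = 805294280700.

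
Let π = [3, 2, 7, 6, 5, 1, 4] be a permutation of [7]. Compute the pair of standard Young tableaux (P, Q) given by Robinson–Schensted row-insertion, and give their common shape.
P = [1, 4] / [2, 5] / [3, 6] / [7];  Q = [1, 3] / [2, 4] / [5, 7] / [6];  common shape = (2, 2, 2, 1)

Row-insert the values π_1, π_2, … into P one at a time, bumping the leftmost entry strictly greater than the inserted value down to the next row. The recording tableau Q records, in position (i, j), the step at which that cell was added to P.
  Insert 3 (step 1): P = [3];  Q = [1]
  Insert 2 (step 2): P = [2] / [3];  Q = [1] / [2]
  Insert 7 (step 3): P = [2, 7] / [3];  Q = [1, 3] / [2]
  Insert 6 (step 4): P = [2, 6] / [3, 7];  Q = [1, 3] / [2, 4]
  Insert 5 (step 5): P = [2, 5] / [3, 6] / [7];  Q = [1, 3] / [2, 4] / [5]
  Insert 1 (step 6): P = [1, 5] / [2, 6] / [3] / [7];  Q = [1, 3] / [2, 4] / [5] / [6]
  Insert 4 (step 7): P = [1, 4] / [2, 5] / [3, 6] / [7];  Q = [1, 3] / [2, 4] / [5, 7] / [6]
Final shape: (2, 2, 2, 1).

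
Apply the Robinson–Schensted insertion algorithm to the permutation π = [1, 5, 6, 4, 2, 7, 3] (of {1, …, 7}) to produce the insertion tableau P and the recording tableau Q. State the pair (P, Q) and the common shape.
P = [1, 2, 3, 7] / [4, 6] / [5];  Q = [1, 2, 3, 6] / [4, 7] / [5];  common shape = (4, 2, 1)

Row-insert the values π_1, π_2, … into P one at a time, bumping the leftmost entry strictly greater than the inserted value down to the next row. The recording tableau Q records, in position (i, j), the step at which that cell was added to P.
  Insert 1 (step 1): P = [1];  Q = [1]
  Insert 5 (step 2): P = [1, 5];  Q = [1, 2]
  Insert 6 (step 3): P = [1, 5, 6];  Q = [1, 2, 3]
  Insert 4 (step 4): P = [1, 4, 6] / [5];  Q = [1, 2, 3] / [4]
  Insert 2 (step 5): P = [1, 2, 6] / [4] / [5];  Q = [1, 2, 3] / [4] / [5]
  Insert 7 (step 6): P = [1, 2, 6, 7] / [4] / [5];  Q = [1, 2, 3, 6] / [4] / [5]
  Insert 3 (step 7): P = [1, 2, 3, 7] / [4, 6] / [5];  Q = [1, 2, 3, 6] / [4, 7] / [5]
Final shape: (4, 2, 1).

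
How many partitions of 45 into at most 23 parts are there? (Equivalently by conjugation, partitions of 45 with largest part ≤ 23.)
p(45, parts ≤ 23) = 85628

Use the recurrence p(n, m) = p(n, m−1) + p(n−m, m): either the largest part is < m (count p(n, m−1)) or the largest part is exactly m (remove one copy of m, count p(n−m, m)). With p(0, ·) = 1 this gives p(45, parts ≤ 23) = 85628. (By conjugating Young diagrams, this also counts partitions of 45 into at most 23 parts.)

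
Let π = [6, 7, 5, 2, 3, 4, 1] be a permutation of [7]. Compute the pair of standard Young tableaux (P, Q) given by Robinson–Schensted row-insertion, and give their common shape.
P = [1, 3, 4] / [2, 7] / [5] / [6];  Q = [1, 2, 6] / [3, 5] / [4] / [7];  common shape = (3, 2, 1, 1)

Row-insert the values π_1, π_2, … into P one at a time, bumping the leftmost entry strictly greater than the inserted value down to the next row. The recording tableau Q records, in position (i, j), the step at which that cell was added to P.
  Insert 6 (step 1): P = [6];  Q = [1]
  Insert 7 (step 2): P = [6, 7];  Q = [1, 2]
  Insert 5 (step 3): P = [5, 7] / [6];  Q = [1, 2] / [3]
  Insert 2 (step 4): P = [2, 7] / [5] / [6];  Q = [1, 2] / [3] / [4]
  Insert 3 (step 5): P = [2, 3] / [5, 7] / [6];  Q = [1, 2] / [3, 5] / [4]
  Insert 4 (step 6): P = [2, 3, 4] / [5, 7] / [6];  Q = [1, 2, 6] / [3, 5] / [4]
  Insert 1 (step 7): P = [1, 3, 4] / [2, 7] / [5] / [6];  Q = [1, 2, 6] / [3, 5] / [4] / [7]
Final shape: (3, 2, 1, 1).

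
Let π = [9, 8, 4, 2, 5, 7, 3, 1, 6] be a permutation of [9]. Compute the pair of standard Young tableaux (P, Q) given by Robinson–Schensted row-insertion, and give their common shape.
P = [1, 3, 6] / [2, 5, 7] / [4] / [8] / [9];  Q = [1, 5, 6] / [2, 7, 9] / [3] / [4] / [8];  common shape = (3, 3, 1, 1, 1)

Row-insert the values π_1, π_2, … into P one at a time, bumping the leftmost entry strictly greater than the inserted value down to the next row. The recording tableau Q records, in position (i, j), the step at which that cell was added to P.
  Insert 9 (step 1): P = [9];  Q = [1]
  Insert 8 (step 2): P = [8] / [9];  Q = [1] / [2]
  Insert 4 (step 3): P = [4] / [8] / [9];  Q = [1] / [2] / [3]
  Insert 2 (step 4): P = [2] / [4] / [8] / [9];  Q = [1] / [2] / [3] / [4]
  Insert 5 (step 5): P = [2, 5] / [4] / [8] / [9];  Q = [1, 5] / [2] / [3] / [4]
  Insert 7 (step 6): P = [2, 5, 7] / [4] / [8] / [9];  Q = [1, 5, 6] / [2] / [3] / [4]
  Insert 3 (step 7): P = [2, 3, 7] / [4, 5] / [8] / [9];  Q = [1, 5, 6] / [2, 7] / [3] / [4]
  Insert 1 (step 8): P = [1, 3, 7] / [2, 5] / [4] / [8] / [9];  Q = [1, 5, 6] / [2, 7] / [3] / [4] / [8]
  Insert 6 (step 9): P = [1, 3, 6] / [2, 5, 7] / [4] / [8] / [9];  Q = [1, 5, 6] / [2, 7, 9] / [3] / [4] / [8]
Final shape: (3, 3, 1, 1, 1).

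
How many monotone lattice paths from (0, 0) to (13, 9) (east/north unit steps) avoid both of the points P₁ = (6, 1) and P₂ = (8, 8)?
Number of paths = 376667

Inclusion–exclusion. Total paths: C(22, 13) = 497420. Through P₁: C(7, 6)·C(15, 7) = 45045. Through P₂: C(16, 8)·C(6, 5) = 77220. Since P₁ is strictly southwest of P₂, a monotone path through both must visit P₁ then P₂; paths through both = C(7, 6)·C(9, 2)·C(6, 5) = 1512. Avoid both = 497420 − 45045 − 77220 + 1512 = 376667.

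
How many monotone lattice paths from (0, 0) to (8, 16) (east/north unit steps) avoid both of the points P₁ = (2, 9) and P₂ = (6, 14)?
Number of paths = 450111

Inclusion–exclusion. Total paths: C(24, 8) = 735471. Through P₁: C(11, 2)·C(13, 6) = 94380. Through P₂: C(20, 6)·C(4, 2) = 232560. Since P₁ is strictly southwest of P₂, a monotone path through both must visit P₁ then P₂; paths through both = C(11, 2)·C(9, 4)·C(4, 2) = 41580. Avoid both = 735471 − 94380 − 232560 + 41580 = 450111.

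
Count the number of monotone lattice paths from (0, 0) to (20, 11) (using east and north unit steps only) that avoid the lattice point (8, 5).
Number of paths = 60780447

Total paths from (0, 0) to (20, 11): C(31, 20) = 84672315. Paths through (8, 5): (paths (0, 0) → (8, 5)) × (paths (8, 5) → (20, 11)) = C(13, 8) · C(18, 12) = 1287 · 18564 = 23891868. Avoidance count = 84672315 − 23891868 = 60780447.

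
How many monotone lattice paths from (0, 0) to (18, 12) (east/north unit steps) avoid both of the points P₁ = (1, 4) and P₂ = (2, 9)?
Number of paths = 81061125

Inclusion–exclusion. Total paths: C(30, 18) = 86493225. Through P₁: C(5, 1)·C(25, 17) = 5407875. Through P₂: C(11, 2)·C(19, 16) = 53295. Since P₁ is strictly southwest of P₂, a monotone path through both must visit P₁ then P₂; paths through both = C(5, 1)·C(6, 1)·C(19, 16) = 29070. Avoid both = 86493225 − 5407875 − 53295 + 29070 = 81061125.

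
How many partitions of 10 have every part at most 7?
p(10, parts ≤ 7) = 38

Partitions of 10 with all parts ≤ 7: 7+3, 7+2+1, 7+1+1+1, 6+4, 6+3+1, 6+2+2, 6+2+1+1, 6+1+1+1+1, 5+5, 5+4+1, 5+3+2, 5+3+1+1, 5+2+2+1, 5+2+1+1+1, 5+1+1+1+1+1, 4+4+2, 4+4+1+1, 4+3+3, 4+3+2+1, 4+3+1+1+1, 4+2+2+2, 4+2+2+1+1, 4+2+1+1+1+1, 4+1+1+1+1+1+1, 3+3+3+1, 3+3+2+2, 3+3+2+1+1, 3+3+1+1+1+1, 3+2+2+2+1, 3+2+2+1+1+1, … (38 total). Count = 38.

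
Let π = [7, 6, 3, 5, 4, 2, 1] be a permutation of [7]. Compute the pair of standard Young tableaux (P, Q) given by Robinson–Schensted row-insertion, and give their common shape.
P = [1, 4] / [2] / [3] / [5] / [6] / [7];  Q = [1, 4] / [2] / [3] / [5] / [6] / [7];  common shape = (2, 1, 1, 1, 1, 1)

Row-insert the values π_1, π_2, … into P one at a time, bumping the leftmost entry strictly greater than the inserted value down to the next row. The recording tableau Q records, in position (i, j), the step at which that cell was added to P.
  Insert 7 (step 1): P = [7];  Q = [1]
  Insert 6 (step 2): P = [6] / [7];  Q = [1] / [2]
  Insert 3 (step 3): P = [3] / [6] / [7];  Q = [1] / [2] / [3]
  Insert 5 (step 4): P = [3, 5] / [6] / [7];  Q = [1, 4] / [2] / [3]
  Insert 4 (step 5): P = [3, 4] / [5] / [6] / [7];  Q = [1, 4] / [2] / [3] / [5]
  Insert 2 (step 6): P = [2, 4] / [3] / [5] / [6] / [7];  Q = [1, 4] / [2] / [3] / [5] / [6]
  Insert 1 (step 7): P = [1, 4] / [2] / [3] / [5] / [6] / [7];  Q = [1, 4] / [2] / [3] / [5] / [6] / [7]
Final shape: (2, 1, 1, 1, 1, 1).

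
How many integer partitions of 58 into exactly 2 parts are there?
p(58, 2 parts) = 29

Partitions of n into exactly k parts are in bijection with partitions of n − k into at most k parts (subtract 1 from each part). So p(58, exactly 2) = p(56, parts ≤ 2). Computing via the recurrence p(m, j) = p(m, j−1) + p(m−j, j) gives 29.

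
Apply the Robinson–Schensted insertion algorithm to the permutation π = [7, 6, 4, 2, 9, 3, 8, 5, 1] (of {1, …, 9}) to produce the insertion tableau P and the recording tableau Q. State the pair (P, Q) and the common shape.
P = [1, 3, 5] / [2, 8] / [4, 9] / [6] / [7];  Q = [1, 5, 7] / [2, 6] / [3, 8] / [4] / [9];  common shape = (3, 2, 2, 1, 1)

Row-insert the values π_1, π_2, … into P one at a time, bumping the leftmost entry strictly greater than the inserted value down to the next row. The recording tableau Q records, in position (i, j), the step at which that cell was added to P.
  Insert 7 (step 1): P = [7];  Q = [1]
  Insert 6 (step 2): P = [6] / [7];  Q = [1] / [2]
  Insert 4 (step 3): P = [4] / [6] / [7];  Q = [1] / [2] / [3]
  Insert 2 (step 4): P = [2] / [4] / [6] / [7];  Q = [1] / [2] / [3] / [4]
  Insert 9 (step 5): P = [2, 9] / [4] / [6] / [7];  Q = [1, 5] / [2] / [3] / [4]
  Insert 3 (step 6): P = [2, 3] / [4, 9] / [6] / [7];  Q = [1, 5] / [2, 6] / [3] / [4]
  Insert 8 (step 7): P = [2, 3, 8] / [4, 9] / [6] / [7];  Q = [1, 5, 7] / [2, 6] / [3] / [4]
  Insert 5 (step 8): P = [2, 3, 5] / [4, 8] / [6, 9] / [7];  Q = [1, 5, 7] / [2, 6] / [3, 8] / [4]
  Insert 1 (step 9): P = [1, 3, 5] / [2, 8] / [4, 9] / [6] / [7];  Q = [1, 5, 7] / [2, 6] / [3, 8] / [4] / [9]
Final shape: (3, 2, 2, 1, 1).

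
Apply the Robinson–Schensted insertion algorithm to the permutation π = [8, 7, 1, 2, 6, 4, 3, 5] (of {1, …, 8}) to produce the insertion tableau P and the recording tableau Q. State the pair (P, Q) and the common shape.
P = [1, 2, 3, 5] / [4] / [6] / [7] / [8];  Q = [1, 4, 5, 8] / [2] / [3] / [6] / [7];  common shape = (4, 1, 1, 1, 1)

Row-insert the values π_1, π_2, … into P one at a time, bumping the leftmost entry strictly greater than the inserted value down to the next row. The recording tableau Q records, in position (i, j), the step at which that cell was added to P.
  Insert 8 (step 1): P = [8];  Q = [1]
  Insert 7 (step 2): P = [7] / [8];  Q = [1] / [2]
  Insert 1 (step 3): P = [1] / [7] / [8];  Q = [1] / [2] / [3]
  Insert 2 (step 4): P = [1, 2] / [7] / [8];  Q = [1, 4] / [2] / [3]
  Insert 6 (step 5): P = [1, 2, 6] / [7] / [8];  Q = [1, 4, 5] / [2] / [3]
  Insert 4 (step 6): P = [1, 2, 4] / [6] / [7] / [8];  Q = [1, 4, 5] / [2] / [3] / [6]
  Insert 3 (step 7): P = [1, 2, 3] / [4] / [6] / [7] / [8];  Q = [1, 4, 5] / [2] / [3] / [6] / [7]
  Insert 5 (step 8): P = [1, 2, 3, 5] / [4] / [6] / [7] / [8];  Q = [1, 4, 5, 8] / [2] / [3] / [6] / [7]
Final shape: (4, 1, 1, 1, 1).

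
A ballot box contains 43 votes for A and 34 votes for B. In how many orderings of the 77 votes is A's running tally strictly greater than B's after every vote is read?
Strict-lead orderings = 951385550073787350900

Total orderings of the 77 votes with 43 for A: C(77, 43) = 8139631928409069557700. By the Bertrand ballot formula (Cycle Lemma / reflection principle), the number of orderings in which A is strictly ahead of B throughout is (p − q)/(p + q) · C(p + q, p) = (43 − 34)/(43 + 34) · 8139631928409069557700 = 951385550073787350900.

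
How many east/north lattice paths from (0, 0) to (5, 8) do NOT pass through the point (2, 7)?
Number of paths = 1143

Total paths from (0, 0) to (5, 8): C(13, 5) = 1287. Paths through (2, 7): (paths (0, 0) → (2, 7)) × (paths (2, 7) → (5, 8)) = C(9, 2) · C(4, 3) = 36 · 4 = 144. Avoidance count = 1287 − 144 = 1143.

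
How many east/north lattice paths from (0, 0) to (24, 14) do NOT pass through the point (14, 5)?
Number of paths = 8595382716

Total paths from (0, 0) to (24, 14): C(38, 24) = 9669554100. Paths through (14, 5): (paths (0, 0) → (14, 5)) × (paths (14, 5) → (24, 14)) = C(19, 14) · C(19, 10) = 11628 · 92378 = 1074171384. Avoidance count = 9669554100 − 1074171384 = 8595382716.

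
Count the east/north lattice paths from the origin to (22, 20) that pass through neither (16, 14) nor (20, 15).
Number of paths = 326483630235

Inclusion–exclusion. Total paths: C(42, 22) = 513791607420. Through P₁: C(30, 16)·C(12, 6) = 134370551700. Through P₂: C(35, 20)·C(7, 2) = 68206806360. Since P₁ is strictly southwest of P₂, a monotone path through both must visit P₁ then P₂; paths through both = C(30, 16)·C(5, 4)·C(7, 2) = 15269380875. Avoid both = 513791607420 − 134370551700 − 68206806360 + 15269380875 = 326483630235.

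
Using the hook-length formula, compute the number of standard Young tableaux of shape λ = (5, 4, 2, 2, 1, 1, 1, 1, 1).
# SYT of shape (5, 4, 2, 2, 1, 1, 1, 1, 1) = 3965760

Hook-length formula: f^λ = n! / Π hook(c), product over all cells c of the Young diagram. For λ = (5, 4, 2, 2, 1, 1, 1, 1, 1), n = 18 boxes. Hook lengths by row (left-to-right, top-to-bottom): [13, 7, 4, 3, 1]; [11, 5, 2, 1]; [8, 2]; [7, 1]; [5]; [4]; [3]; [2]; [1]. Product of hooks = 1614412800. So f^λ = 18! / 1614412800 = 6402373705728000 / 1614412800 = 3965760.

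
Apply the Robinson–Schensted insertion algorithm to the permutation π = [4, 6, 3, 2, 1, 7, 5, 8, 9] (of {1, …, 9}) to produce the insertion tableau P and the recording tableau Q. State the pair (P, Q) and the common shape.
P = [1, 5, 7, 8, 9] / [2, 6] / [3] / [4];  Q = [1, 2, 6, 8, 9] / [3, 7] / [4] / [5];  common shape = (5, 2, 1, 1)

Row-insert the values π_1, π_2, … into P one at a time, bumping the leftmost entry strictly greater than the inserted value down to the next row. The recording tableau Q records, in position (i, j), the step at which that cell was added to P.
  Insert 4 (step 1): P = [4];  Q = [1]
  Insert 6 (step 2): P = [4, 6];  Q = [1, 2]
  Insert 3 (step 3): P = [3, 6] / [4];  Q = [1, 2] / [3]
  Insert 2 (step 4): P = [2, 6] / [3] / [4];  Q = [1, 2] / [3] / [4]
  Insert 1 (step 5): P = [1, 6] / [2] / [3] / [4];  Q = [1, 2] / [3] / [4] / [5]
  Insert 7 (step 6): P = [1, 6, 7] / [2] / [3] / [4];  Q = [1, 2, 6] / [3] / [4] / [5]
  Insert 5 (step 7): P = [1, 5, 7] / [2, 6] / [3] / [4];  Q = [1, 2, 6] / [3, 7] / [4] / [5]
  Insert 8 (step 8): P = [1, 5, 7, 8] / [2, 6] / [3] / [4];  Q = [1, 2, 6, 8] / [3, 7] / [4] / [5]
  Insert 9 (step 9): P = [1, 5, 7, 8, 9] / [2, 6] / [3] / [4];  Q = [1, 2, 6, 8, 9] / [3, 7] / [4] / [5]
Final shape: (5, 2, 1, 1).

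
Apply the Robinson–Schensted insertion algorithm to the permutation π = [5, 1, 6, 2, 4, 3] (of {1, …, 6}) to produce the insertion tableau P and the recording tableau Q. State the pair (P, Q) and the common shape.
P = [1, 2, 3] / [4, 6] / [5];  Q = [1, 3, 5] / [2, 4] / [6];  common shape = (3, 2, 1)

Row-insert the values π_1, π_2, … into P one at a time, bumping the leftmost entry strictly greater than the inserted value down to the next row. The recording tableau Q records, in position (i, j), the step at which that cell was added to P.
  Insert 5 (step 1): P = [5];  Q = [1]
  Insert 1 (step 2): P = [1] / [5];  Q = [1] / [2]
  Insert 6 (step 3): P = [1, 6] / [5];  Q = [1, 3] / [2]
  Insert 2 (step 4): P = [1, 2] / [5, 6];  Q = [1, 3] / [2, 4]
  Insert 4 (step 5): P = [1, 2, 4] / [5, 6];  Q = [1, 3, 5] / [2, 4]
  Insert 3 (step 6): P = [1, 2, 3] / [4, 6] / [5];  Q = [1, 3, 5] / [2, 4] / [6]
Final shape: (3, 2, 1).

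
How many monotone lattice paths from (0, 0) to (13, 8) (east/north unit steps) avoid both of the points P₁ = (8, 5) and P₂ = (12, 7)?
Number of paths = 69252

Inclusion–exclusion. Total paths: C(21, 13) = 203490. Through P₁: C(13, 8)·C(8, 5) = 72072. Through P₂: C(19, 12)·C(2, 1) = 100776. Since P₁ is strictly southwest of P₂, a monotone path through both must visit P₁ then P₂; paths through both = C(13, 8)·C(6, 4)·C(2, 1) = 38610. Avoid both = 203490 − 72072 − 100776 + 38610 = 69252.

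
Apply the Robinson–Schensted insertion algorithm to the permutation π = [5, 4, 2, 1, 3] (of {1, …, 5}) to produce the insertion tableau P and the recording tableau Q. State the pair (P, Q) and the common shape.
P = [1, 3] / [2] / [4] / [5];  Q = [1, 5] / [2] / [3] / [4];  common shape = (2, 1, 1, 1)

Row-insert the values π_1, π_2, … into P one at a time, bumping the leftmost entry strictly greater than the inserted value down to the next row. The recording tableau Q records, in position (i, j), the step at which that cell was added to P.
  Insert 5 (step 1): P = [5];  Q = [1]
  Insert 4 (step 2): P = [4] / [5];  Q = [1] / [2]
  Insert 2 (step 3): P = [2] / [4] / [5];  Q = [1] / [2] / [3]
  Insert 1 (step 4): P = [1] / [2] / [4] / [5];  Q = [1] / [2] / [3] / [4]
  Insert 3 (step 5): P = [1, 3] / [2] / [4] / [5];  Q = [1, 5] / [2] / [3] / [4]
Final shape: (2, 1, 1, 1).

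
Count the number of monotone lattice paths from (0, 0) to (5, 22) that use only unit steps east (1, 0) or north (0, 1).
Number of paths = 80730

A monotone lattice path from (0, 0) to (5, 22) consists of 5 east steps and 22 north steps in some order, so it is determined by which 5 of the 27 steps are east. The count is C(27, 5) = 80730.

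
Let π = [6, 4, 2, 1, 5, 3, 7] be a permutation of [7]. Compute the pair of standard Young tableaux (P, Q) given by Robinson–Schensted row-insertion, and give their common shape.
P = [1, 3, 7] / [2, 5] / [4] / [6];  Q = [1, 5, 7] / [2, 6] / [3] / [4];  common shape = (3, 2, 1, 1)

Row-insert the values π_1, π_2, … into P one at a time, bumping the leftmost entry strictly greater than the inserted value down to the next row. The recording tableau Q records, in position (i, j), the step at which that cell was added to P.
  Insert 6 (step 1): P = [6];  Q = [1]
  Insert 4 (step 2): P = [4] / [6];  Q = [1] / [2]
  Insert 2 (step 3): P = [2] / [4] / [6];  Q = [1] / [2] / [3]
  Insert 1 (step 4): P = [1] / [2] / [4] / [6];  Q = [1] / [2] / [3] / [4]
  Insert 5 (step 5): P = [1, 5] / [2] / [4] / [6];  Q = [1, 5] / [2] / [3] / [4]
  Insert 3 (step 6): P = [1, 3] / [2, 5] / [4] / [6];  Q = [1, 5] / [2, 6] / [3] / [4]
  Insert 7 (step 7): P = [1, 3, 7] / [2, 5] / [4] / [6];  Q = [1, 5, 7] / [2, 6] / [3] / [4]
Final shape: (3, 2, 1, 1).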